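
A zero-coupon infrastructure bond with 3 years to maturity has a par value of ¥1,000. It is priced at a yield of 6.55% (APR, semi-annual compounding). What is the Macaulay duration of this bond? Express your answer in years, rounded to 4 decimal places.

A zero-coupon bond has a single cash flow at maturity, so its Macaulay duration equals its maturity: 3 years.
(Equivalently: 6 semi-annual periods ÷ 2 = 3 years.)

3.0000 years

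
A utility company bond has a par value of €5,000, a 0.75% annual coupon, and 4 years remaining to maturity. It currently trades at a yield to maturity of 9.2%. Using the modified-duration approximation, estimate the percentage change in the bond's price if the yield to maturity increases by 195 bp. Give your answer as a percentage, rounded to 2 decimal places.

-7.05%

Periodic yield y = 0.092. Modified duration first:
  t   CF        PV=CF/(1+0.092)^t    t·PV
  1        37.50        34.3407        34.3407
  2        37.50        31.4475        62.8950
  3        37.50        28.7981        86.3942
  4     5,037.50     3,542.6195    14,170.4779
  Σ                  3,637.2057    14,354.1077
P = 3,637.2057; D_Mac = 3.94647 yrs; D_mod = 3.94647/(1+0.092) = 3.61398 yrs.
ΔP/P ≈ -D_mod · Δy = -3.61398 × (+0.0195) = -0.070473 = -7.0473%.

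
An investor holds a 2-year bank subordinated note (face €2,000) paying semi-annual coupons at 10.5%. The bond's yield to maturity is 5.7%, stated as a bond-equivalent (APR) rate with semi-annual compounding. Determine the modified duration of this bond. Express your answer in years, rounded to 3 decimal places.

Periodic yield y = 0.0285. First find Macaulay duration:
  t   CF        PV=CF/(1+0.0285)^t    t·PV
  1       105.00       102.0904       102.0904
  2       105.00        99.2615       198.5229
  3       105.00        96.5109       289.5327
  4     2,105.00     1,881.1998     7,524.7991
  Σ                  2,179.0626     8,114.9452
P = 2,179.0626; Macaulay duration = 8,114.9452 / 2,179.0626 = 3.72405 half-year periods = 1.86203 years.
Modified duration = D_Mac / (1 + y) = 1.86203 / 1.0285 = 1.81043 years.

1.810 years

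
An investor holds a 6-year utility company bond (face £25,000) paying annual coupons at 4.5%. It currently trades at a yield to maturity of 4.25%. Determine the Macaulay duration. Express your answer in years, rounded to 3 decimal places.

Periodic yield y = 0.0425. Discount each cash flow and weight by its year:
  t   CF        PV=CF/(1+0.0425)^t    t·PV
  1     1,125.00     1,079.1367     1,079.1367
  2     1,125.00     1,035.1431     2,070.2862
  3     1,125.00       992.9430     2,978.8291
  4     1,125.00       952.4633     3,809.8534
  5     1,125.00       913.6339     4,568.1695
  6    26,125.00    20,351.6637   122,109.9821
  Σ                 25,324.9837   136,616.2569
Price P = Σ PV = 25,324.9837.
Macaulay duration = Σ(t·PV) / P = 136,616.2569 / 25,324.9837 = 5.39452 years.

5.395 years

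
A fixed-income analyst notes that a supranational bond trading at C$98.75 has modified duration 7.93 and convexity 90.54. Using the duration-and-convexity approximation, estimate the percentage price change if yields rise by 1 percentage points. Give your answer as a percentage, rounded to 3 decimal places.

-7.477%

Duration effect: -D_mod·Δy = -7.93 × (+0.01) = -0.079300
Convexity effect: ½·C·(Δy)² = 0.5 × 90.54 × (0.01)² = +0.0045270
ΔP/P ≈ -0.079300 + 0.0045270 = -0.074773
= -7.4773%.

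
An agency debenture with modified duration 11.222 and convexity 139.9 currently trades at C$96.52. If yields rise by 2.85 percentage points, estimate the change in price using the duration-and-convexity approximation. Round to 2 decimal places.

-C$25.39

Duration effect: -D_mod·Δy = -11.222 × (+0.0285) = -0.319827
Convexity effect: ½·C·(Δy)² = 0.5 × 139.9 × (0.0285)² = +0.0568168875
ΔP/P ≈ -0.319827 + 0.0568168875 = -0.2630101125
ΔP ≈ 96.52 × (-0.2630101125) = -25.3857360585.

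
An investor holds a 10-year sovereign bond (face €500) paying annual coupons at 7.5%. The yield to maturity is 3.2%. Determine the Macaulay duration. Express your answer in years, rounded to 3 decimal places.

Periodic yield y = 0.032. Discount each cash flow and weight by its year:
  t   CF        PV=CF/(1+0.032)^t    t·PV
  1        37.50        36.3372        36.3372
  2        37.50        35.2105        70.4209
  3        37.50        34.1187       102.3560
  4        37.50        33.0607       132.2429
  5        37.50        32.0356       160.1780
  6        37.50        31.0422       186.2535
  7        37.50        30.0797       210.5578
  8        37.50        29.1470       233.1759
  9        37.50        28.2432       254.1889
  10      537.50       392.2667     3,922.6675
  Σ                    681.5416     5,308.3786
Price P = Σ PV = 681.5416.
Macaulay duration = Σ(t·PV) / P = 5,308.3786 / 681.5416 = 7.78878 years.

7.789 years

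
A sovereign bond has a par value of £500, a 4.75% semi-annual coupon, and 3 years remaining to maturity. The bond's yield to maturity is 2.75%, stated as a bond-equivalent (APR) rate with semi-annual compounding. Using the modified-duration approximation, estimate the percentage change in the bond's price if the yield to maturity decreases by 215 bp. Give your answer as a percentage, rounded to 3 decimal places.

+6.016%

Periodic yield y = 0.01375. Modified duration first:
  t   CF        PV=CF/(1+0.01375)^t    t·PV
  1       11.875        11.7139        11.7139
  2       11.875        11.5551        23.1101
  3       11.875        11.3983        34.1950
  4       11.875        11.2437        44.9749
  5       11.875        11.0912        55.4561
  6      511.875       471.6053     2,829.6321
  Σ                    528.6076     2,999.0821
P = 528.6076; D_Mac = 5.67355 half-year periods = 2.83678 yrs; D_mod = 2.83678/(1+0.01375) = 2.79830 yrs.
ΔP/P ≈ -D_mod · Δy = -2.79830 × (-0.0215) = +0.060163 = +6.0163%.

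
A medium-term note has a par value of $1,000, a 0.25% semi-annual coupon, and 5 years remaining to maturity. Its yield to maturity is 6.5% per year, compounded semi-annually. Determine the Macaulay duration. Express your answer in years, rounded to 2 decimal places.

Periodic yield y = 0.0325. Discount each cash flow and weight by its period:
  t   CF        PV=CF/(1+0.0325)^t    t·PV
  1         1.25         1.2107         1.2107
  2         1.25         1.1725         2.3451
  3         1.25         1.1356         3.4069
  4         1.25         1.0999         4.3996
  5         1.25         1.0653         5.3264
  6         1.25         1.0317         6.1904
  7         1.25         0.9993         6.9948
  8         1.25         0.9678         7.7425
  9         1.25         0.9373         8.4361
  10    1,001.25       727.1800     7,271.8000
  Σ                    736.8002     7,317.8524
Price P = Σ PV = 736.8002.
Macaulay duration = Σ(t·PV) / P = 7,317.8524 / 736.8002 = 9.93194 half-year periods.
In years: 9.93194 / 2 = 4.96597 years.

4.97 years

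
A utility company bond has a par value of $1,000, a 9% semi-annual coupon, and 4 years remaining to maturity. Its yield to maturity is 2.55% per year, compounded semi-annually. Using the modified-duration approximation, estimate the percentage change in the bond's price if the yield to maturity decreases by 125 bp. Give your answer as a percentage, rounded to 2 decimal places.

+4.34%

Periodic yield y = 0.01275. Modified duration first:
  t   CF        PV=CF/(1+0.01275)^t    t·PV
  1        45.00        44.4335        44.4335
  2        45.00        43.8741        87.7482
  3        45.00        43.3217       129.9652
  4        45.00        42.7763       171.1053
  5        45.00        42.2378       211.1890
  6        45.00        41.7060       250.2363
  7        45.00        41.1810       288.2669
  8     1,045.00       944.2745     7,554.1962
  Σ                  1,243.8050     8,737.1405
P = 1,243.8050; D_Mac = 7.02453 half-year periods = 3.51226 yrs; D_mod = 3.51226/(1+0.01275) = 3.46805 yrs.
ΔP/P ≈ -D_mod · Δy = -3.46805 × (-0.0125) = +0.043351 = +4.3351%.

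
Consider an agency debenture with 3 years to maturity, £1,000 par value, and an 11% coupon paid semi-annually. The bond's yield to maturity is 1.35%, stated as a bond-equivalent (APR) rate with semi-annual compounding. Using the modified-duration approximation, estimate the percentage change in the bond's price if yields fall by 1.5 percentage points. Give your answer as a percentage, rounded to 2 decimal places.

+4.00%

Periodic yield y = 0.00675. Modified duration first:
  t   CF        PV=CF/(1+0.00675)^t    t·PV
  1        55.00        54.6312        54.6312
  2        55.00        54.2650       108.5299
  3        55.00        53.9011       161.7034
  4        55.00        53.5397       214.1589
  5        55.00        53.1808       265.9038
  6     1,055.00     1,013.2640     6,079.5842
  Σ                  1,282.7818     6,884.5114
P = 1,282.7818; D_Mac = 5.36686 half-year periods = 2.68343 yrs; D_mod = 2.68343/(1+0.00675) = 2.66544 yrs.
ΔP/P ≈ -D_mod · Δy = -2.66544 × (-0.015) = +0.039982 = +3.9982%.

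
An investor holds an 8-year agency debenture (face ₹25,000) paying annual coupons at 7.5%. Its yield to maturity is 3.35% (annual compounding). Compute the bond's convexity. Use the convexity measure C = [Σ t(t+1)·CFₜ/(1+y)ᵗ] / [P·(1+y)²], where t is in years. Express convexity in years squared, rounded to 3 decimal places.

With y = 0.0335:
  t   CF        PV=CF/(1+0.0335)^t    t·PV        t(t+1)·PV
  1     1,875.00     1,814.2235     1,814.2235       3,628.4470
  2     1,875.00     1,755.4170     3,510.8341      10,532.5022
  3     1,875.00     1,698.5167     5,095.5502      20,382.2008
  4     1,875.00     1,643.4608     6,573.8432      32,869.2159
  5     1,875.00     1,590.1894     7,950.9472      47,705.6834
  6     1,875.00     1,538.6448     9,231.8691      64,623.0835
  7     1,875.00     1,488.7710    10,421.3971      83,371.1769
  8    26,875.00    20,647.3645   165,178.9162   1,486,610.2458
  Σ                 32,176.5879   209,777.5806   1,749,722.5556
P = 32,176.5879.
Convexity = Σ t(t+1)·PV / [P·(1+y)²] = 1,749,722.5556 / (32,176.5879 × 1.068122) = 50.91060.

50.911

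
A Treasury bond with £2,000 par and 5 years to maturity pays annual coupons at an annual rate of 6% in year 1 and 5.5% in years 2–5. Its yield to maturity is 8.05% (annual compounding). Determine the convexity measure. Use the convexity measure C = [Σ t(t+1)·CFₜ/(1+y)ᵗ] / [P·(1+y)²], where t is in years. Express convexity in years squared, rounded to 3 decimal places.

22.022

With y = 0.0805:
  t   CF        PV=CF/(1+0.0805)^t    t·PV        t(t+1)·PV
  1       120.00       111.0597       111.0597         222.1194
  2       110.00        94.2200       188.4400         565.3201
  3       110.00        87.2004       261.6011       1,046.4045
  4       110.00        80.7037       322.8149       1,614.0746
  5     2,110.00     1,432.7110     7,163.5551      42,981.3304
  Σ                  1,805.8948     8,047.4708      46,429.2489
P = 1,805.8948.
Convexity = Σ t(t+1)·PV / [P·(1+y)²] = 46,429.2489 / (1,805.8948 × 1.167480) = 22.02164.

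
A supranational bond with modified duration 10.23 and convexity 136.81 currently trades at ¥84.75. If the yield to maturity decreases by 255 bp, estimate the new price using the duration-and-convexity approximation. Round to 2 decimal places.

¥110.63

Duration effect: -D_mod·Δy = -10.23 × (-0.0255) = +0.260865
Convexity effect: ½·C·(Δy)² = 0.5 × 136.81 × (-0.0255)² = +0.04448035125
ΔP/P ≈ +0.260865 + 0.04448035125 = +0.30534535125
New price ≈ 84.75 × (1 + 0.30534535125) = 110.6280185184375.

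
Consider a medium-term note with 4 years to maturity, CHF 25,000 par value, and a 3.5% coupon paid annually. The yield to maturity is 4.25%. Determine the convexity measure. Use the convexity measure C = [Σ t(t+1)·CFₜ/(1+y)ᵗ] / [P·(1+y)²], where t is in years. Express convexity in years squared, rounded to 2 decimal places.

With y = 0.0425:
  t   CF        PV=CF/(1+0.0425)^t    t·PV        t(t+1)·PV
  1       875.00       839.3285       839.3285       1,678.6571
  2       875.00       805.1113     1,610.2226       4,830.6678
  3       875.00       772.2890     2,316.8671       9,267.4683
  4    25,875.00    21,906.6568    87,626.6271     438,133.1354
  Σ                 24,323.3856    92,393.0453     453,909.9286
P = 24,323.3856.
Convexity = Σ t(t+1)·PV / [P·(1+y)²] = 453,909.9286 / (24,323.3856 × 1.086806) = 17.17092.

17.17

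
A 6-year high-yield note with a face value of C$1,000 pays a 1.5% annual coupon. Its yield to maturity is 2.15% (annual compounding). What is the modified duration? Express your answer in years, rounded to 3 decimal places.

Periodic yield y = 0.0215. First find Macaulay duration:
  t   CF        PV=CF/(1+0.0215)^t    t·PV
  1        15.00        14.6843        14.6843
  2        15.00        14.3752        28.7504
  3        15.00        14.0727        42.2180
  4        15.00        13.7765        55.1059
  5        15.00        13.4865        67.4325
  6     1,015.00       893.3792     5,360.2749
  Σ                    963.7743     5,568.4660
P = 963.7743; Macaulay duration = 5,568.4660 / 963.7743 = 5.77777 years.
Modified duration = D_Mac / (1 + y) = 5.77777 / 1.0215 = 5.65616 years.

5.656 years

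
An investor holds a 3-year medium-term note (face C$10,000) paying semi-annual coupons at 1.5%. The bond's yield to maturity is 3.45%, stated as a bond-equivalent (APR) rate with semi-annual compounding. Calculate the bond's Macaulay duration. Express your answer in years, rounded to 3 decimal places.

2.943 years

Periodic yield y = 0.01725. Discount each cash flow and weight by its period:
  t   CF        PV=CF/(1+0.01725)^t    t·PV
  1        75.00        73.7282        73.7282
  2        75.00        72.4779       144.9559
  3        75.00        71.2489       213.7467
  4        75.00        70.0407       280.1628
  5        75.00        68.8530       344.2649
  6    10,075.00     9,092.4069    54,554.4415
  Σ                  9,448.7556    55,611.3000
Price P = Σ PV = 9,448.7556.
Macaulay duration = Σ(t·PV) / P = 55,611.3000 / 9,448.7556 = 5.88557 half-year periods.
In years: 5.88557 / 2 = 2.94278 years.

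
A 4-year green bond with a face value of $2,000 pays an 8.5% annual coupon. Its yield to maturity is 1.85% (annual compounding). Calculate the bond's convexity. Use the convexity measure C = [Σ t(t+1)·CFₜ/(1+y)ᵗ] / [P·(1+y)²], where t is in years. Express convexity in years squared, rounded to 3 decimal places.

16.749

With y = 0.0185:
  t   CF        PV=CF/(1+0.0185)^t    t·PV        t(t+1)·PV
  1       170.00       166.9121       166.9121         333.8243
  2       170.00       163.8803       327.7607         983.2820
  3       170.00       160.9036       482.7109       1,930.8435
  4     2,170.00     2,016.5807     8,066.3227      40,331.6135
  Σ                  2,508.2768     9,043.7064      43,579.5632
P = 2,508.2768.
Convexity = Σ t(t+1)·PV / [P·(1+y)²] = 43,579.5632 / (2,508.2768 × 1.037342) = 16.74886.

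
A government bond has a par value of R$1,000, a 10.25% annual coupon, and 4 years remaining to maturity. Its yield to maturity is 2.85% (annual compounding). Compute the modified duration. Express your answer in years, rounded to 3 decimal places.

Periodic yield y = 0.0285. First find Macaulay duration:
  t   CF        PV=CF/(1+0.0285)^t    t·PV
  1       102.50        99.6597        99.6597
  2       102.50        96.8981       193.7962
  3       102.50        94.2130       282.6391
  4     1,102.50       985.2840     3,941.1359
  Σ                  1,276.0548     4,517.2308
P = 1,276.0548; Macaulay duration = 4,517.2308 / 1,276.0548 = 3.54000 years.
Modified duration = D_Mac / (1 + y) = 3.54000 / 1.0285 = 3.44190 years.

3.442 years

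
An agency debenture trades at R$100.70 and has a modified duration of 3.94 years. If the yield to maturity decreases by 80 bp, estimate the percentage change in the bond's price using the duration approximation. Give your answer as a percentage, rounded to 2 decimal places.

+3.15%

Duration approximation: ΔP/P ≈ -D_mod · Δy = -3.94 × (-0.008) = +0.031520.
As a percentage: +3.1520%.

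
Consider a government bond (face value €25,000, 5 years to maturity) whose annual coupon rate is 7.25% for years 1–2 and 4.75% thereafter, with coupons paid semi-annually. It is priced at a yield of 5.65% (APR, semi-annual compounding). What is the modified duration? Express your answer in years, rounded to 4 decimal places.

Periodic yield y = 0.02825. First find Macaulay duration:
  t   CF        PV=CF/(1+0.02825)^t    t·PV
  1       906.25       881.3518       881.3518
  2       906.25       857.1377     1,714.2753
  3       906.25       833.5888     2,500.7664
  4       906.25       810.6869     3,242.7475
  5       593.75       516.5472     2,582.7361
  6       593.75       502.3557     3,014.1341
  7       593.75       488.5540     3,419.8782
  8       593.75       475.1316     3,801.0525
  9       593.75       462.0779     4,158.7007
  10   25,593.75    19,370.7636   193,707.6363
  Σ                 25,198.1951   219,023.2789
P = 25,198.1951; Macaulay duration = 219,023.2789 / 25,198.1951 = 8.69202 half-year periods = 4.34601 years.
Modified duration = D_Mac / (1 + y) = 4.34601 / 1.02825 = 4.22661 years.

4.2266 years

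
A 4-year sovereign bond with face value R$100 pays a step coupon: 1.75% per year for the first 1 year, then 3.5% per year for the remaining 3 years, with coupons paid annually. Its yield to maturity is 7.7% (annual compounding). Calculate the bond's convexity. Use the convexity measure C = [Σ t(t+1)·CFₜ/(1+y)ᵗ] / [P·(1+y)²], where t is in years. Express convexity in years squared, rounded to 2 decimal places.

With y = 0.077:
  t   CF        PV=CF/(1+0.077)^t    t·PV        t(t+1)·PV
  1         1.75         1.6249         1.6249           3.2498
  2         3.50         3.0174         6.0349          18.1046
  3         3.50         2.8017         8.4051          33.6203
  4       103.50        76.9268       307.7071       1,538.5355
  Σ                     84.3708       323.7719       1,593.5102
P = 84.3708.
Convexity = Σ t(t+1)·PV / [P·(1+y)²] = 1,593.5102 / (84.3708 × 1.159929) = 16.28289.

16.28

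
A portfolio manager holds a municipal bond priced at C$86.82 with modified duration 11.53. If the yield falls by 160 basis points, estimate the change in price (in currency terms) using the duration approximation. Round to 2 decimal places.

Duration approximation: ΔP/P ≈ -D_mod · Δy = -11.53 × (-0.016) = +0.184480.
ΔP ≈ 86.82 × (+0.184480) = +16.0165536.

+C$16.02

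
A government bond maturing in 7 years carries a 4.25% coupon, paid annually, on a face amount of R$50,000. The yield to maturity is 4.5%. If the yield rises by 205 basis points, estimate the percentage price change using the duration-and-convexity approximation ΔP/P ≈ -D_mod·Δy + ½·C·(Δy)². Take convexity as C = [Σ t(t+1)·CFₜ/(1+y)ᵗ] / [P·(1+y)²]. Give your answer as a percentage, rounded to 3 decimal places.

With y = 0.045:
  t   CF        PV=CF/(1+0.045)^t    t·PV        t(t+1)·PV
  1     2,125.00     2,033.4928     2,033.4928       4,066.9856
  2     2,125.00     1,945.9261     3,891.8523      11,675.5569
  3     2,125.00     1,862.1303     5,586.3909      22,345.5634
  4     2,125.00     1,781.9429     7,127.7714      35,638.8571
  5     2,125.00     1,705.2085     8,526.0424      51,156.2542
  6     2,125.00     1,631.7784     9,790.6707      68,534.6946
  7    52,125.00    38,302.9334   268,120.5335   2,144,964.2680
  Σ                 49,263.4124   305,076.7539   2,338,382.1799
P = 49,263.4124; D_Mac = 6.19277 yrs; D_mod = 5.92609 yrs; C = 43.46688.
Duration effect: -5.92609 × (+0.0205) = -0.121485
Convexity effect: 0.5 × 43.46688 × (0.0205)² = +0.0091335
ΔP/P ≈ -0.121485 + 0.0091335 = -0.112351 = -11.2351%.

-11.235%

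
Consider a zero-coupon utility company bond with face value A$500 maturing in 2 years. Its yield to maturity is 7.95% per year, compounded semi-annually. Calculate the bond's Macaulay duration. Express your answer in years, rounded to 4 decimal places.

2.0000 years

A zero-coupon bond has a single cash flow at maturity, so its Macaulay duration equals its maturity: 2 years.
(Equivalently: 4 semi-annual periods ÷ 2 = 2 years.)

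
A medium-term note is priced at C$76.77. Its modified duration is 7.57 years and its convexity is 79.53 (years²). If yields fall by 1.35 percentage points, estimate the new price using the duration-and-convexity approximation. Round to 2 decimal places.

Duration effect: -D_mod·Δy = -7.57 × (-0.0135) = +0.102195
Convexity effect: ½·C·(Δy)² = 0.5 × 79.53 × (-0.0135)² = +0.00724717125
ΔP/P ≈ +0.102195 + 0.00724717125 = +0.10944217125
New price ≈ 76.77 × (1 + 0.10944217125) = 85.1718754868625.

C$85.17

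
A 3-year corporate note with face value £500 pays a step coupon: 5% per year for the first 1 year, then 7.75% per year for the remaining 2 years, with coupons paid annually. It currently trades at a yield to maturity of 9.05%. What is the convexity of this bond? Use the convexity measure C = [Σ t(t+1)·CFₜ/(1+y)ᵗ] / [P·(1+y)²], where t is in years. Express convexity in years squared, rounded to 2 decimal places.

With y = 0.0905:
  t   CF        PV=CF/(1+0.0905)^t    t·PV        t(t+1)·PV
  1        25.00        22.9253        22.9253          45.8505
  2        38.75        32.5852        65.1704         195.5112
  3       538.75       415.4419     1,246.3256       4,985.3025
  Σ                    470.9523     1,334.4213       5,226.6643
P = 470.9523.
Convexity = Σ t(t+1)·PV / [P·(1+y)²] = 5,226.6643 / (470.9523 × 1.189190) = 9.33246.

9.33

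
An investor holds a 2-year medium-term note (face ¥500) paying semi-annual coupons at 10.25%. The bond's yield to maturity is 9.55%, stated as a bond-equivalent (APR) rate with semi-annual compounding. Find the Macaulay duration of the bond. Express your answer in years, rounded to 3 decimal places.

1.859 years

Periodic yield y = 0.04775. Discount each cash flow and weight by its period:
  t   CF        PV=CF/(1+0.04775)^t    t·PV
  1       25.625        24.4572        24.4572
  2       25.625        23.3426        46.6851
  3       25.625        22.2788        66.8363
  4      525.625       436.1595     1,744.6380
  Σ                    506.2380     1,882.6165
Price P = Σ PV = 506.2380.
Macaulay duration = Σ(t·PV) / P = 1,882.6165 / 506.2380 = 3.71884 half-year periods.
In years: 3.71884 / 2 = 1.85942 years.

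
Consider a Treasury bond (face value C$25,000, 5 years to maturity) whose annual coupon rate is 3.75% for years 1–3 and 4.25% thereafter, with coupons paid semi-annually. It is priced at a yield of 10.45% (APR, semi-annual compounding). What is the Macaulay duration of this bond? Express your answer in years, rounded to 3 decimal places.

4.524 years

Periodic yield y = 0.05225. Discount each cash flow and weight by its period:
  t   CF        PV=CF/(1+0.05225)^t    t·PV
  1       468.75       445.4740       445.4740
  2       468.75       423.3538       846.7075
  3       468.75       402.3319     1,206.9957
  4       468.75       382.3539     1,529.4157
  5       468.75       363.3679     1,816.8397
  6       468.75       345.3247     2,071.9483
  7       531.25       371.9344     2,603.5411
  8       531.25       353.4659     2,827.7268
  9       531.25       335.9143     3,023.2290
  10   25,531.25    15,342.0267   153,420.2669
  Σ                 18,765.5476   169,792.1448
Price P = Σ PV = 18,765.5476.
Macaulay duration = Σ(t·PV) / P = 169,792.1448 / 18,765.5476 = 9.04808 half-year periods.
In years: 9.04808 / 2 = 4.52404 years.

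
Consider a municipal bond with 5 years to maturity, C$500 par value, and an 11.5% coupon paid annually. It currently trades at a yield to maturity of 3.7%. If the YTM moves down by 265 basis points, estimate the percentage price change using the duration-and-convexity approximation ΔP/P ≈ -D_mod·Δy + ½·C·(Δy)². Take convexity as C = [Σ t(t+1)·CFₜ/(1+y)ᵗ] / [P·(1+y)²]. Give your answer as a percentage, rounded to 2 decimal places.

With y = 0.037:
  t   CF        PV=CF/(1+0.037)^t    t·PV        t(t+1)·PV
  1        57.50        55.4484        55.4484         110.8968
  2        57.50        53.4700       106.9400         320.8201
  3        57.50        51.5622       154.6866         618.7466
  4        57.50        49.7225       198.8899         994.4497
  5       557.50       464.8909     2,324.4547      13,946.7284
  Σ                    675.0941     2,840.4198      15,991.6416
P = 675.0941; D_Mac = 4.20744 yrs; D_mod = 4.05732 yrs; C = 22.02781.
Duration effect: -4.05732 × (-0.0265) = +0.107519
Convexity effect: 0.5 × 22.02781 × (-0.0265)² = +0.0077345
ΔP/P ≈ +0.107519 + 0.0077345 = +0.115254 = +11.5254%.

+11.53%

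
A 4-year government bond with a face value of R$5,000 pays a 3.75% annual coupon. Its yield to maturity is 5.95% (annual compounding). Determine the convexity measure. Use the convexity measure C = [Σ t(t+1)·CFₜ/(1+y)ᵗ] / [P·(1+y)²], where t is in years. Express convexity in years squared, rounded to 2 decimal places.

16.51

With y = 0.0595:
  t   CF        PV=CF/(1+0.0595)^t    t·PV        t(t+1)·PV
  1       187.50       176.9703       176.9703         353.9405
  2       187.50       167.0319       334.0637       1,002.1912
  3       187.50       157.6516       472.9548       1,891.8192
  4     5,187.50     4,116.7478    16,466.9913      82,334.9567
  Σ                  4,618.4016    17,450.9802      85,582.9077
P = 4,618.4016.
Convexity = Σ t(t+1)·PV / [P·(1+y)²] = 85,582.9077 / (4,618.4016 × 1.122540) = 16.50796.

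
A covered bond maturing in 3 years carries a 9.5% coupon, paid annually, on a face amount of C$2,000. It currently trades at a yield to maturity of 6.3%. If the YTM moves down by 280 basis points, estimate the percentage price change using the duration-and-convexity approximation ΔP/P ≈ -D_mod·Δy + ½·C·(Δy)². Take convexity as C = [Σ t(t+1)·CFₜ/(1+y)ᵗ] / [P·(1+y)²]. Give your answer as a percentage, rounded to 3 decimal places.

With y = 0.063:
  t   CF        PV=CF/(1+0.063)^t    t·PV        t(t+1)·PV
  1       190.00       178.7394       178.7394         357.4788
  2       190.00       168.1462       336.2924       1,008.8772
  3     2,190.00     1,823.2420     5,469.7261      21,878.9042
  Σ                  2,170.1276     5,984.7579      23,245.2603
P = 2,170.1276; D_Mac = 2.75779 yrs; D_mod = 2.59435 yrs; C = 9.47944.
Duration effect: -2.59435 × (-0.028) = +0.072642
Convexity effect: 0.5 × 9.47944 × (-0.028)² = +0.0037159
ΔP/P ≈ +0.072642 + 0.0037159 = +0.076358 = +7.6358%.

+7.636%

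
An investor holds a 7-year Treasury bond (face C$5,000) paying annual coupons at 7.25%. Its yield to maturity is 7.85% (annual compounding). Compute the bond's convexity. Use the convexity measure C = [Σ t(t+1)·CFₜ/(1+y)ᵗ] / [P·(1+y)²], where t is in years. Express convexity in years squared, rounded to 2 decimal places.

With y = 0.0785:
  t   CF        PV=CF/(1+0.0785)^t    t·PV        t(t+1)·PV
  1       362.50       336.1150       336.1150         672.2299
  2       362.50       311.6504       623.3008       1,869.9025
  3       362.50       288.9665       866.8996       3,467.5985
  4       362.50       267.9337     1,071.7350       5,358.6749
  5       362.50       248.4318     1,242.1592       7,452.9553
  6       362.50       230.3494     1,382.0965       9,674.6754
  7     5,362.50     3,159.5575    22,116.9023     176,935.2183
  Σ                  4,843.0044    27,639.2084     205,431.2549
P = 4,843.0044.
Convexity = Σ t(t+1)·PV / [P·(1+y)²] = 205,431.2549 / (4,843.0044 × 1.163162) = 36.46795.

36.47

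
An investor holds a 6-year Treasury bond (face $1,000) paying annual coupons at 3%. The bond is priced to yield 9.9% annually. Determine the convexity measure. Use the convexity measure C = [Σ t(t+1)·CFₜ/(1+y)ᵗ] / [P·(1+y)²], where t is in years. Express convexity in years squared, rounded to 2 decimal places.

30.81

With y = 0.099:
  t   CF        PV=CF/(1+0.099)^t    t·PV        t(t+1)·PV
  1        30.00        27.2975        27.2975          54.5951
  2        30.00        24.8385        49.6771         149.0312
  3        30.00        22.6010        67.8031         271.2123
  4        30.00        20.5651        82.2603         411.3017
  5        30.00        18.7125        93.5627         561.3763
  6     1,030.00       584.5896     3,507.5375      24,552.7624
  Σ                    698.6043     3,828.1382      26,000.2789
P = 698.6043.
Convexity = Σ t(t+1)·PV / [P·(1+y)²] = 26,000.2789 / (698.6043 × 1.207801) = 30.81423.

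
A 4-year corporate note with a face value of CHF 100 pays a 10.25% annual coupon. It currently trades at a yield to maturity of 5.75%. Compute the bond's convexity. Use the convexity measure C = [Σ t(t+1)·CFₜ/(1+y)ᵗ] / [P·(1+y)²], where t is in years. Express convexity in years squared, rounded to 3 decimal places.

15.008

With y = 0.0575:
  t   CF        PV=CF/(1+0.0575)^t    t·PV        t(t+1)·PV
  1        10.25         9.6927         9.6927          19.3853
  2        10.25         9.1656        18.3313          54.9939
  3        10.25         8.6673        26.0018         104.0073
  4       110.25        88.1571       352.6282       1,763.1412
  Σ                    115.6827       406.6540       1,941.5277
P = 115.6827.
Convexity = Σ t(t+1)·PV / [P·(1+y)²] = 1,941.5277 / (115.6827 × 1.118306) = 15.00772.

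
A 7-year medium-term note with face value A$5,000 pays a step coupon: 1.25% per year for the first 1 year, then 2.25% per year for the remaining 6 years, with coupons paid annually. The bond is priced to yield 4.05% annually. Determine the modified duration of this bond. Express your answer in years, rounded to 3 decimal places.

6.327 years

Periodic yield y = 0.0405. First find Macaulay duration:
  t   CF        PV=CF/(1+0.0405)^t    t·PV
  1        62.50        60.0673        60.0673
  2       112.50       103.9126       207.8253
  3       112.50        99.8680       299.6039
  4       112.50        95.9808       383.9230
  5       112.50        92.2448       461.2242
  6       112.50        88.6543       531.9261
  7     5,112.50     3,872.0301    27,104.2110
  Σ                  4,412.7580    29,048.7808
P = 4,412.7580; Macaulay duration = 29,048.7808 / 4,412.7580 = 6.58291 years.
Modified duration = D_Mac / (1 + y) = 6.58291 / 1.0405 = 6.32668 years.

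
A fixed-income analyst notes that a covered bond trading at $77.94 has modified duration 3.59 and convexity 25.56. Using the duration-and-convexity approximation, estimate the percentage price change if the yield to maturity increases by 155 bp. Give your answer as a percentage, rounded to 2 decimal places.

Duration effect: -D_mod·Δy = -3.59 × (+0.0155) = -0.055645
Convexity effect: ½·C·(Δy)² = 0.5 × 25.56 × (0.0155)² = +0.003070395
ΔP/P ≈ -0.055645 + 0.003070395 = -0.052574605
= -5.2574605%.

-5.26%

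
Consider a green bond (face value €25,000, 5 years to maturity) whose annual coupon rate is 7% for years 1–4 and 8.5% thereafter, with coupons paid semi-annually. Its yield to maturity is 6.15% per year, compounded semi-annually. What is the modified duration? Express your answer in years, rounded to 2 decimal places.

4.19 years

Periodic yield y = 0.03075. First find Macaulay duration:
  t   CF        PV=CF/(1+0.03075)^t    t·PV
  1       875.00       848.8964       848.8964
  2       875.00       823.5716     1,647.1432
  3       875.00       799.0023     2,397.0069
  4       875.00       775.1659     3,100.6637
  5       875.00       752.0407     3,760.2034
  6       875.00       729.6053     4,377.6319
  7       875.00       707.8393     4,954.8748
  8       875.00       686.7225     5,493.7804
  9     1,062.50       809.0006     7,281.0055
  10   26,062.50    19,252.3008   192,523.0076
  Σ                 26,184.1454   226,384.2138
P = 26,184.1454; Macaulay duration = 226,384.2138 / 26,184.1454 = 8.64585 half-year periods = 4.32293 years.
Modified duration = D_Mac / (1 + y) = 4.32293 / 1.03075 = 4.19396 years.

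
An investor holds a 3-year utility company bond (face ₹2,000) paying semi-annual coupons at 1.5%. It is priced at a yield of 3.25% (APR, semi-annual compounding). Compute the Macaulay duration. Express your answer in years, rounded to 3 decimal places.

Periodic yield y = 0.01625. Discount each cash flow and weight by its period:
  t   CF        PV=CF/(1+0.01625)^t    t·PV
  1        15.00        14.7601        14.7601
  2        15.00        14.5241        29.0483
  3        15.00        14.2919        42.8757
  4        15.00        14.0634        56.2534
  5        15.00        13.8385        69.1924
  6     2,015.00     1,829.2443    10,975.4655
  Σ                  1,900.7223    11,187.5954
Price P = Σ PV = 1,900.7223.
Macaulay duration = Σ(t·PV) / P = 11,187.5954 / 1,900.7223 = 5.88597 half-year periods.
In years: 5.88597 / 2 = 2.94299 years.

2.943 years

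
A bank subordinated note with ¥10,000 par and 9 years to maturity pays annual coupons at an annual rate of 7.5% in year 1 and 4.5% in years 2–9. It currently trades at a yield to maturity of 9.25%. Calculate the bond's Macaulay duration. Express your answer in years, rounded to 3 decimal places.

7.063 years

Periodic yield y = 0.0925. Discount each cash flow and weight by its year:
  t   CF        PV=CF/(1+0.0925)^t    t·PV
  1       750.00       686.4989       686.4989
  2       450.00       377.0245       754.0491
  3       450.00       345.1026     1,035.3077
  4       450.00       315.8833     1,263.5334
  5       450.00       289.1381     1,445.6904
  6       450.00       264.6573     1,587.9437
  7       450.00       242.2492     1,695.7446
  8       450.00       221.7384     1,773.9074
  9    10,450.00     4,713.2804    42,419.5238
  Σ                  7,455.5727    52,662.1988
Price P = Σ PV = 7,455.5727.
Macaulay duration = Σ(t·PV) / P = 52,662.1988 / 7,455.5727 = 7.06347 years.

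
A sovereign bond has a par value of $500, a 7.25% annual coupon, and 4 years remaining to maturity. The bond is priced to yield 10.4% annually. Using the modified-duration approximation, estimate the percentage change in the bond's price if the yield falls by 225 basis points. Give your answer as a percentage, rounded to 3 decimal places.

+7.316%

Periodic yield y = 0.104. Modified duration first:
  t   CF        PV=CF/(1+0.104)^t    t·PV
  1        36.25        32.8351        32.8351
  2        36.25        29.7420        59.4840
  3        36.25        26.9402        80.8206
  4       536.25       360.9865     1,443.9462
  Σ                    450.5039     1,617.0859
P = 450.5039; D_Mac = 3.58950 yrs; D_mod = 3.58950/(1+0.104) = 3.25136 yrs.
ΔP/P ≈ -D_mod · Δy = -3.25136 × (-0.0225) = +0.073156 = +7.3156%.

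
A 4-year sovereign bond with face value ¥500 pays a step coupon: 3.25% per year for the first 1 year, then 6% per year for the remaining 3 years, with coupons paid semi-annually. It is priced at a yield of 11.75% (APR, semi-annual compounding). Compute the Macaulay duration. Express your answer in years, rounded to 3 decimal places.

3.656 years

Periodic yield y = 0.05875. Discount each cash flow and weight by its period:
  t   CF        PV=CF/(1+0.05875)^t    t·PV
  1        8.125         7.6741         7.6741
  2        8.125         7.2483        14.4966
  3       15.000        12.6389        37.9168
  4       15.000        11.9376        47.7505
  5       15.000        11.2752        56.3760
  6       15.000        10.6495        63.8972
  7       15.000        10.0586        70.4102
  8      515.000       326.1819     2,609.4551
  Σ                    397.6642     2,907.9765
Price P = Σ PV = 397.6642.
Macaulay duration = Σ(t·PV) / P = 2,907.9765 / 397.6642 = 7.31264 half-year periods.
In years: 7.31264 / 2 = 3.65632 years.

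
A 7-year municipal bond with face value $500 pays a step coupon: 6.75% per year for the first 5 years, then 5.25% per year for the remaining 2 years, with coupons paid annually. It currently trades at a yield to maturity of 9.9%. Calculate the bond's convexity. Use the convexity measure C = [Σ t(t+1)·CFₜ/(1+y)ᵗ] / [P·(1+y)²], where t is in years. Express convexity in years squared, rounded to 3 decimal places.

With y = 0.099:
  t   CF        PV=CF/(1+0.099)^t    t·PV        t(t+1)·PV
  1        33.75        30.7097        30.7097          61.4195
  2        33.75        27.9433        55.8867         167.6601
  3        33.75        25.4262        76.2785         305.1139
  4        33.75        23.1357        92.5429         462.7144
  5        33.75        21.0516       105.2580         631.5483
  6        26.25        14.8985        89.3911         625.7379
  7       526.25       271.7742     1,902.4196      15,219.3565
  Σ                    414.9393     2,352.4865      17,473.5504
P = 414.9393.
Convexity = Σ t(t+1)·PV / [P·(1+y)²] = 17,473.5504 / (414.9393 × 1.207801) = 34.86593.

34.866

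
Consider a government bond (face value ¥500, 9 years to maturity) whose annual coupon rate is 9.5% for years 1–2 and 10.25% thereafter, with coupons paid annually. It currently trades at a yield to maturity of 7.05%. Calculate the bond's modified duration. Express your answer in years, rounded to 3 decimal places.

6.167 years

Periodic yield y = 0.0705. First find Macaulay duration:
  t   CF        PV=CF/(1+0.0705)^t    t·PV
  1        47.50        44.3718        44.3718
  2        47.50        41.4496        82.8992
  3        51.25        41.7767       125.3300
  4        51.25        39.0254       156.1015
  5        51.25        36.4553       182.2764
  6        51.25        34.0544       204.3267
  7        51.25        31.8117       222.6820
  8        51.25        29.7167       237.7336
  9       551.25       298.5854     2,687.2685
  Σ                    597.2470     3,942.9898
P = 597.2470; Macaulay duration = 3,942.9898 / 597.2470 = 6.60194 years.
Modified duration = D_Mac / (1 + y) = 6.60194 / 1.0705 = 6.16716 years.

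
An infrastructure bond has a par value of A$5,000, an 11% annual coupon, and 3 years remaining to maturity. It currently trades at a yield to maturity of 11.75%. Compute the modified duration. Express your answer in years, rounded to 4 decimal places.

Periodic yield y = 0.1175. First find Macaulay duration:
  t   CF        PV=CF/(1+0.1175)^t    t·PV
  1       550.00       492.1700       492.1700
  2       550.00       440.4206       880.8412
  3     5,550.00     3,976.9524    11,930.8571
  Σ                  4,909.5430    13,303.8683
P = 4,909.5430; Macaulay duration = 13,303.8683 / 4,909.5430 = 2.70980 years.
Modified duration = D_Mac / (1 + y) = 2.70980 / 1.1175 = 2.42487 years.

2.4249 years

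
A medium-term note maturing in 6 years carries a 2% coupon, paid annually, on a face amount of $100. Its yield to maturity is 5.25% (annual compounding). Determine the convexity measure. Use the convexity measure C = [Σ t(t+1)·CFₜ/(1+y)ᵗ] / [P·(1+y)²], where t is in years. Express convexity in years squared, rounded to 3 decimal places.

With y = 0.0525:
  t   CF        PV=CF/(1+0.0525)^t    t·PV        t(t+1)·PV
  1         2.00         1.9002         1.9002           3.8005
  2         2.00         1.8055         3.6109          10.8327
  3         2.00         1.7154         5.1462          20.5847
  4         2.00         1.6298         6.5193          32.5965
  5         2.00         1.5485         7.7426          46.4559
  6       102.00        75.0356       450.2138       3,151.4965
  Σ                     83.6351       475.1331       3,265.7669
P = 83.6351.
Convexity = Σ t(t+1)·PV / [P·(1+y)²] = 3,265.7669 / (83.6351 × 1.107756) = 35.24947.

35.249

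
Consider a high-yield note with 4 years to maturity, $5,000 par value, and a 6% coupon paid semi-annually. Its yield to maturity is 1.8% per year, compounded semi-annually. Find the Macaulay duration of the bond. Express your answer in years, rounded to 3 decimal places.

3.648 years

Periodic yield y = 0.009. Discount each cash flow and weight by its period:
  t   CF        PV=CF/(1+0.009)^t    t·PV
  1       150.00       148.6620       148.6620
  2       150.00       147.3360       294.6720
  3       150.00       146.0218       438.0655
  4       150.00       144.7193       578.8774
  5       150.00       143.4285       717.1425
  6       150.00       142.1491       852.8949
  7       150.00       140.8812       986.1685
  8     5,150.00     4,793.7778    38,350.2223
  Σ                  5,806.9759    42,366.7051
Price P = Σ PV = 5,806.9759.
Macaulay duration = Σ(t·PV) / P = 42,366.7051 / 5,806.9759 = 7.29583 half-year periods.
In years: 7.29583 / 2 = 3.64791 years.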